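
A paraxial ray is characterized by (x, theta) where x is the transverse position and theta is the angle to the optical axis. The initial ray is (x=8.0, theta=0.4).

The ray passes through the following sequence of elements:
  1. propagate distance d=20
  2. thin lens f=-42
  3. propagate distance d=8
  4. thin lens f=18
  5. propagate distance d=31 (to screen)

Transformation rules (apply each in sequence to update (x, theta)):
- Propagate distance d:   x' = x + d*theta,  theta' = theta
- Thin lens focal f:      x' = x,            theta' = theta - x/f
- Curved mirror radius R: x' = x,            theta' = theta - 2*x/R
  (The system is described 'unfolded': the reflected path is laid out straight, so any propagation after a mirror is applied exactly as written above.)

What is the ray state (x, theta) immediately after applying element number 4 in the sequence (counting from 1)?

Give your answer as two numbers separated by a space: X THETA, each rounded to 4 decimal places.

Initial: x=8.0000 theta=0.4000
After 1 (propagate distance d=20): x=16.0000 theta=0.4000
After 2 (thin lens f=-42): x=16.0000 theta=82/105 (≈0.7810)
After 3 (propagate distance d=8): x=2336/105 (≈22.2476) theta=82/105 (≈0.7810)
After 4 (thin lens f=18): x=2336/105 (≈22.2476) theta=-86/189 (≈-0.4550)
Rounded to 4 decimal places: x = 22.2476, theta = -0.4550

Answer: 22.2476 -0.4550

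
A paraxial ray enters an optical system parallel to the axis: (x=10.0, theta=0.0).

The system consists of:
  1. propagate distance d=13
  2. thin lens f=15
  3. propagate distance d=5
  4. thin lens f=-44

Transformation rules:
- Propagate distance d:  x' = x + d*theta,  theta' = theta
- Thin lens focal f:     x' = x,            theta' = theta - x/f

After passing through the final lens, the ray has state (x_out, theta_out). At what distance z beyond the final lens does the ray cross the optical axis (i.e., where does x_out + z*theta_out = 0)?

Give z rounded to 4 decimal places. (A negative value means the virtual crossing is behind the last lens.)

Initial: x=10.0000 theta=0.0000
After 1 (propagate distance d=13): x=10.0000 theta=0.0000
After 2 (thin lens f=15): x=10.0000 theta=-2/3 (≈-0.6667)
After 3 (propagate distance d=5): x=20/3 (≈6.6667) theta=-2/3 (≈-0.6667)
After 4 (thin lens f=-44): x=20/3 (≈6.6667) theta=-17/33 (≈-0.5152)
z_focus = -x_out/theta_out = -(20/3)/(-17/33) = 220/17 ≈ 12.9412
Rounded to 4 decimal places: z = 12.9412

Answer: 12.9412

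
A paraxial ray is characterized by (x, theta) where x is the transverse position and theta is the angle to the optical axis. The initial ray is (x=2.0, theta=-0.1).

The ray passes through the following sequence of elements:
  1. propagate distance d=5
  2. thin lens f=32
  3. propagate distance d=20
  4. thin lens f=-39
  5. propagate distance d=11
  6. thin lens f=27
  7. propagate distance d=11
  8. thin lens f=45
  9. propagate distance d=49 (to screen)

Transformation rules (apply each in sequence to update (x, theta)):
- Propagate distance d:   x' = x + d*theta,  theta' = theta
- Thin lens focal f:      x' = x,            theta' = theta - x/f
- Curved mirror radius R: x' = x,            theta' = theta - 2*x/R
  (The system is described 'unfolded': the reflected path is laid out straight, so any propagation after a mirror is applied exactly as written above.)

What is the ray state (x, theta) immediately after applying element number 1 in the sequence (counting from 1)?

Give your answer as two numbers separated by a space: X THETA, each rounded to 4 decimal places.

Answer: 1.5000 -0.1000

Derivation:
Initial: x=2.0000 theta=-0.1000
After 1 (propagate distance d=5): x=1.5000 theta=-0.1000
Rounded to 4 decimal places: x = 1.5000, theta = -0.1000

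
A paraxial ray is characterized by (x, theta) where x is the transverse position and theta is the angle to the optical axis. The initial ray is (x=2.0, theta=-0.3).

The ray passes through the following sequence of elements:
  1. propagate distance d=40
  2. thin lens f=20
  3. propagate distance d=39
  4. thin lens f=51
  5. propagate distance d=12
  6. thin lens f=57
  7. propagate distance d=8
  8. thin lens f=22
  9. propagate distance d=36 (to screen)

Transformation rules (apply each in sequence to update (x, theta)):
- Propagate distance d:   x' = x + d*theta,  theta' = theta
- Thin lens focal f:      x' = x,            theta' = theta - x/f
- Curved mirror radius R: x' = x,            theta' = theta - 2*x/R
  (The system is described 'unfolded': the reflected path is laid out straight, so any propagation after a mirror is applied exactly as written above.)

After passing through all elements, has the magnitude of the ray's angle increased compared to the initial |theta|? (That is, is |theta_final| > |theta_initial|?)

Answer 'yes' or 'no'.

Answer: no

Derivation:
Initial: x=2.0000 theta=-0.3000
After 1 (propagate distance d=40): x=-10.0000 theta=-0.3000
After 2 (thin lens f=20): x=-10.0000 theta=0.2000
After 3 (propagate distance d=39): x=-2.2000 theta=0.2000
After 4 (thin lens f=51): x=-2.2000 theta=62/255 (≈0.2431)
After 5 (propagate distance d=12): x=61/85 (≈0.7176) theta=62/255 (≈0.2431)
After 6 (thin lens f=57): x=61/85 (≈0.7176) theta=1117/4845 (≈0.2305)
After 7 (propagate distance d=8): x=12413/4845 (≈2.5620) theta=1117/4845 (≈0.2305)
After 8 (thin lens f=22): x=12413/4845 (≈2.5620) theta=12161/106590 (≈0.1141)
After 9 (propagate distance d=36 (to screen)): x=355441/53295 (≈6.6693) theta=12161/106590 (≈0.1141)
|theta_initial|=0.3000 |theta_final|=12161/106590 (≈0.1141) -> not increased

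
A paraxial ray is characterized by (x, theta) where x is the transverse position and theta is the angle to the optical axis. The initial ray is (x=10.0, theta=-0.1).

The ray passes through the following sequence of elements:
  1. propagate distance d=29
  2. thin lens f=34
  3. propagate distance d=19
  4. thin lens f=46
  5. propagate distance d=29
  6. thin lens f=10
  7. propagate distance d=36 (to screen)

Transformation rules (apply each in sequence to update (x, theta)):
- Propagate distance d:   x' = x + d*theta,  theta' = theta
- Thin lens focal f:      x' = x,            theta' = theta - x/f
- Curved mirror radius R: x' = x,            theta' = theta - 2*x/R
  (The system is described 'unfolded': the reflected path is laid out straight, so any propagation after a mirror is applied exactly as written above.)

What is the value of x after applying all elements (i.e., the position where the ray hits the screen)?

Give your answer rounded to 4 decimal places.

Initial: x=10.0000 theta=-0.1000
After 1 (propagate distance d=29): x=7.1000 theta=-0.1000
After 2 (thin lens f=34): x=7.1000 theta=-21/68 (≈-0.3088)
After 3 (propagate distance d=19): x=419/340 (≈1.2324) theta=-21/68 (≈-0.3088)
After 4 (thin lens f=46): x=419/340 (≈1.2324) theta=-5249/15640 (≈-0.3356)
After 5 (propagate distance d=29): x=-132947/15640 (≈-8.5004) theta=-5249/15640 (≈-0.3356)
After 6 (thin lens f=10): x=-132947/15640 (≈-8.5004) theta=80457/156400 (≈0.5144)
After 7 (propagate distance d=36 (to screen)): x=783491/78200 (≈10.0191) theta=80457/156400 (≈0.5144)
Rounded to 4 decimal places: x = 10.0191

Answer: 10.0191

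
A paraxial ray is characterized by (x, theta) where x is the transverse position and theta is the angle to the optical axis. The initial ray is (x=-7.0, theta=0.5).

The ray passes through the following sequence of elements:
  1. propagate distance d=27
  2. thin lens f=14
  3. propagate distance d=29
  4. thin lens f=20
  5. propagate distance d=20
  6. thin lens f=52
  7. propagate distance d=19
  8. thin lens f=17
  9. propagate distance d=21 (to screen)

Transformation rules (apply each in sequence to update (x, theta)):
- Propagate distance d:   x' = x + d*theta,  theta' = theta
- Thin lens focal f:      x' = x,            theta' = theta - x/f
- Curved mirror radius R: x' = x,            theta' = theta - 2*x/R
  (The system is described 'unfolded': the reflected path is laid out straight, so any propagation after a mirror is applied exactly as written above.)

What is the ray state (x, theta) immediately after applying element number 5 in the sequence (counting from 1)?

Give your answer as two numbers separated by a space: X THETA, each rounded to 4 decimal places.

Initial: x=-7.0000 theta=0.5000
After 1 (propagate distance d=27): x=6.5000 theta=0.5000
After 2 (thin lens f=14): x=6.5000 theta=1/28 (≈0.0357)
After 3 (propagate distance d=29): x=211/28 (≈7.5357) theta=1/28 (≈0.0357)
After 4 (thin lens f=20): x=211/28 (≈7.5357) theta=-191/560 (≈-0.3411)
After 5 (propagate distance d=20): x=5/7 (≈0.7143) theta=-191/560 (≈-0.3411)
Rounded to 4 decimal places: x = 0.7143, theta = -0.3411

Answer: 0.7143 -0.3411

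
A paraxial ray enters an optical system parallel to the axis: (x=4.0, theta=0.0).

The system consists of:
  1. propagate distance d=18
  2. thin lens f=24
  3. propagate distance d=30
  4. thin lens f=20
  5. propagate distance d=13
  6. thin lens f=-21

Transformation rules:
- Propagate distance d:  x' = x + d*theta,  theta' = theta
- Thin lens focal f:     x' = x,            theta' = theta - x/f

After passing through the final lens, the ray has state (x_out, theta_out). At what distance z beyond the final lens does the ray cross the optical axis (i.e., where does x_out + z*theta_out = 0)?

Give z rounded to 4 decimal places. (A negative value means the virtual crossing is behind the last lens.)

Initial: x=4.0000 theta=0.0000
After 1 (propagate distance d=18): x=4.0000 theta=0.0000
After 2 (thin lens f=24): x=4.0000 theta=-1/6 (≈-0.1667)
After 3 (propagate distance d=30): x=-1.0000 theta=-1/6 (≈-0.1667)
After 4 (thin lens f=20): x=-1.0000 theta=-7/60 (≈-0.1167)
After 5 (propagate distance d=13): x=-151/60 (≈-2.5167) theta=-7/60 (≈-0.1167)
After 6 (thin lens f=-21): x=-151/60 (≈-2.5167) theta=-149/630 (≈-0.2365)
z_focus = -x_out/theta_out = -(-151/60)/(-149/630) = -3171/298 ≈ -10.6409
Rounded to 4 decimal places: z = -10.6409

Answer: -10.6409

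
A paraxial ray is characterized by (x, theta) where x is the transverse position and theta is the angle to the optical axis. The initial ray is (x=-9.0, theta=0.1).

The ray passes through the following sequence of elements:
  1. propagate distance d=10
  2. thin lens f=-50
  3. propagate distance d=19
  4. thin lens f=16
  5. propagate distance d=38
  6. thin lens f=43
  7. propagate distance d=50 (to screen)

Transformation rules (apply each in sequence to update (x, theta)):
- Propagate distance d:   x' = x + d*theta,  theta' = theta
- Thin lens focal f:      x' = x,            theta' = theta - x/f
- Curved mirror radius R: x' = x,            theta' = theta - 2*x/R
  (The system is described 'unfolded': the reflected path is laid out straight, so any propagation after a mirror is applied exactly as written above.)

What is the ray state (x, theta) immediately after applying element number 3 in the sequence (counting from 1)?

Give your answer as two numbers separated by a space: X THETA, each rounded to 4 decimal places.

Answer: -9.1400 -0.0600

Derivation:
Initial: x=-9.0000 theta=0.1000
After 1 (propagate distance d=10): x=-8.0000 theta=0.1000
After 2 (thin lens f=-50): x=-8.0000 theta=-0.0600
After 3 (propagate distance d=19): x=-9.1400 theta=-0.0600
Rounded to 4 decimal places: x = -9.1400, theta = -0.0600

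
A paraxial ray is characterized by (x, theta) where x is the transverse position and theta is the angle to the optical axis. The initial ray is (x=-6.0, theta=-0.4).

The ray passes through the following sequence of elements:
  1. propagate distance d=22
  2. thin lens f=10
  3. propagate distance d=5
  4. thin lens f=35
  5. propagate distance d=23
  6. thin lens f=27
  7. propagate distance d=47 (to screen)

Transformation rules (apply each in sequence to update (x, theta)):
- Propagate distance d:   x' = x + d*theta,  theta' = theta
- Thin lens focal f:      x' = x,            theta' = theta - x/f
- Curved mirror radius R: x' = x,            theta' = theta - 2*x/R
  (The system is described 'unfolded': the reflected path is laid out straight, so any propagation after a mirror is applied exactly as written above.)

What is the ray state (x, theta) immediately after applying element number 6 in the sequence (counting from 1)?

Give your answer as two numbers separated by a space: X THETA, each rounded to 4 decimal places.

Answer: 21.6171 0.5479

Derivation:
Initial: x=-6.0000 theta=-0.4000
After 1 (propagate distance d=22): x=-14.8000 theta=-0.4000
After 2 (thin lens f=10): x=-14.8000 theta=1.0800
After 3 (propagate distance d=5): x=-9.4000 theta=1.0800
After 4 (thin lens f=35): x=-9.4000 theta=236/175 (≈1.3486)
After 5 (propagate distance d=23): x=3783/175 (≈21.6171) theta=236/175 (≈1.3486)
After 6 (thin lens f=27): x=3783/175 (≈21.6171) theta=863/1575 (≈0.5479)
Rounded to 4 decimal places: x = 21.6171, theta = 0.5479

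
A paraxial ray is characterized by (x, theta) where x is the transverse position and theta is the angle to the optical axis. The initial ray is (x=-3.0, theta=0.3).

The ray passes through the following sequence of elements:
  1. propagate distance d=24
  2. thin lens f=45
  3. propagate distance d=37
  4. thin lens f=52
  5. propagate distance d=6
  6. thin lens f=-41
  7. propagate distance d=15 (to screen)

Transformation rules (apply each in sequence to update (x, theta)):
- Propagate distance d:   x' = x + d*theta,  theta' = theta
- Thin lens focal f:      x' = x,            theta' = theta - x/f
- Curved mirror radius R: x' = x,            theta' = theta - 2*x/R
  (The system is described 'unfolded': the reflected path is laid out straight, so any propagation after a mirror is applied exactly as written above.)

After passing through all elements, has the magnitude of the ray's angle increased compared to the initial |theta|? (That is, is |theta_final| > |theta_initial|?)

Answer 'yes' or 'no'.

Initial: x=-3.0000 theta=0.3000
After 1 (propagate distance d=24): x=4.2000 theta=0.3000
After 2 (thin lens f=45): x=4.2000 theta=31/150 (≈0.2067)
After 3 (propagate distance d=37): x=1777/150 (≈11.8467) theta=31/150 (≈0.2067)
After 4 (thin lens f=52): x=1777/150 (≈11.8467) theta=-11/520 (≈-0.0212)
After 5 (propagate distance d=6): x=45707/3900 (≈11.7197) theta=-11/520 (≈-0.0212)
After 6 (thin lens f=-41): x=45707/3900 (≈11.7197) theta=84649/319800 (≈0.2647)
After 7 (propagate distance d=15 (to screen)): x=5017709/319800 (≈15.6901) theta=84649/319800 (≈0.2647)
|theta_initial|=0.3000 |theta_final|=84649/319800 (≈0.2647) -> not increased

Answer: no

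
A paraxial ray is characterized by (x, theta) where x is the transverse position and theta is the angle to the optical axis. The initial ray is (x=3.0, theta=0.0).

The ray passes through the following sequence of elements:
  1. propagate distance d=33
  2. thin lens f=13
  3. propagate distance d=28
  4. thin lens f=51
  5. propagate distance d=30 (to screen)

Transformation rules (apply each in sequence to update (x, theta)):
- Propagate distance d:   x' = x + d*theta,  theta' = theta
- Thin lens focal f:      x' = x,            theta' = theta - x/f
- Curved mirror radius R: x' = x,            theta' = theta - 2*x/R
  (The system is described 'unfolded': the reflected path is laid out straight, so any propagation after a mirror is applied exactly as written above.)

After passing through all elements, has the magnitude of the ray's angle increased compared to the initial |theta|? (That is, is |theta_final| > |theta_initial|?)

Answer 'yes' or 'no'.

Answer: yes

Derivation:
Initial: x=3.0000 theta=0.0000
After 1 (propagate distance d=33): x=3.0000 theta=0.0000
After 2 (thin lens f=13): x=3.0000 theta=-3/13 (≈-0.2308)
After 3 (propagate distance d=28): x=-45/13 (≈-3.4615) theta=-3/13 (≈-0.2308)
After 4 (thin lens f=51): x=-45/13 (≈-3.4615) theta=-36/221 (≈-0.1629)
After 5 (propagate distance d=30 (to screen)): x=-1845/221 (≈-8.3484) theta=-36/221 (≈-0.1629)
|theta_initial|=0.0000 |theta_final|=36/221 (≈0.1629) -> increased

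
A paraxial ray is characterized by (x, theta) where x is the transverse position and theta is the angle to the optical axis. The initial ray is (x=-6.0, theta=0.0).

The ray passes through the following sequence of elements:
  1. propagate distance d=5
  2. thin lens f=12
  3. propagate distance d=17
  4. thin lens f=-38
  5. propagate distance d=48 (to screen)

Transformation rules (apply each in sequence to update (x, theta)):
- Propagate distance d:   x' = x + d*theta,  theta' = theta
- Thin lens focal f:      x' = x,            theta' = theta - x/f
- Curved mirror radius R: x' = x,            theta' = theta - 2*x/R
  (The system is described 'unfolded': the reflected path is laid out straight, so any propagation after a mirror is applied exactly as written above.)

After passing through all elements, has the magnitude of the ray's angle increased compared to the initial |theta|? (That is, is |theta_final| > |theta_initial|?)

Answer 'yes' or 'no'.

Initial: x=-6.0000 theta=0.0000
After 1 (propagate distance d=5): x=-6.0000 theta=0.0000
After 2 (thin lens f=12): x=-6.0000 theta=0.5000
After 3 (propagate distance d=17): x=2.5000 theta=0.5000
After 4 (thin lens f=-38): x=2.5000 theta=43/76 (≈0.5658)
After 5 (propagate distance d=48 (to screen)): x=1127/38 (≈29.6579) theta=43/76 (≈0.5658)
|theta_initial|=0.0000 |theta_final|=43/76 (≈0.5658) -> increased

Answer: yes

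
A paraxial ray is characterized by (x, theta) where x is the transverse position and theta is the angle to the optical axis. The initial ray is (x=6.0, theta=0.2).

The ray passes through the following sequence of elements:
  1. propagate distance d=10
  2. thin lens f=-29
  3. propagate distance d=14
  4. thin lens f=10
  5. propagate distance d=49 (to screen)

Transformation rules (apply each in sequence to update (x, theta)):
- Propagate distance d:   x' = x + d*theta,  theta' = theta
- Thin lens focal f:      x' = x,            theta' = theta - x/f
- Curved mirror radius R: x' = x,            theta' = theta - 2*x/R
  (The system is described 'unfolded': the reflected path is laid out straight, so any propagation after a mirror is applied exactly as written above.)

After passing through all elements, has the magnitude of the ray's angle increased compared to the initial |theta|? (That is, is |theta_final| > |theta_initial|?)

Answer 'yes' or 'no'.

Initial: x=6.0000 theta=0.2000
After 1 (propagate distance d=10): x=8.0000 theta=0.2000
After 2 (thin lens f=-29): x=8.0000 theta=69/145 (≈0.4759)
After 3 (propagate distance d=14): x=2126/145 (≈14.6621) theta=69/145 (≈0.4759)
After 4 (thin lens f=10): x=2126/145 (≈14.6621) theta=-718/725 (≈-0.9903)
After 5 (propagate distance d=49 (to screen)): x=-24552/725 (≈-33.8648) theta=-718/725 (≈-0.9903)
|theta_initial|=0.2000 |theta_final|=718/725 (≈0.9903) -> increased

Answer: yes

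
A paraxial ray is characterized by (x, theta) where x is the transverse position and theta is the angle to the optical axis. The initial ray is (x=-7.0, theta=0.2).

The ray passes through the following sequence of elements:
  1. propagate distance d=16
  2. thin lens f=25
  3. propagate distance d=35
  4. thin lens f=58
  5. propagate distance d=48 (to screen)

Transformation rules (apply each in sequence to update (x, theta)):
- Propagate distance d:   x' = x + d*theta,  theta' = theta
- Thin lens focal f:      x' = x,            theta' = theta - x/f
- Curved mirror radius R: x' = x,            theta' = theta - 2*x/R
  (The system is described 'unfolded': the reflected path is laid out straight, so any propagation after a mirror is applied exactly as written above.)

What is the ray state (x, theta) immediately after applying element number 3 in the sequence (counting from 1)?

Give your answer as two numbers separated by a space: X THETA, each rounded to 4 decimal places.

Initial: x=-7.0000 theta=0.2000
After 1 (propagate distance d=16): x=-3.8000 theta=0.2000
After 2 (thin lens f=25): x=-3.8000 theta=0.3520
After 3 (propagate distance d=35): x=8.5200 theta=0.3520
Rounded to 4 decimal places: x = 8.5200, theta = 0.3520

Answer: 8.5200 0.3520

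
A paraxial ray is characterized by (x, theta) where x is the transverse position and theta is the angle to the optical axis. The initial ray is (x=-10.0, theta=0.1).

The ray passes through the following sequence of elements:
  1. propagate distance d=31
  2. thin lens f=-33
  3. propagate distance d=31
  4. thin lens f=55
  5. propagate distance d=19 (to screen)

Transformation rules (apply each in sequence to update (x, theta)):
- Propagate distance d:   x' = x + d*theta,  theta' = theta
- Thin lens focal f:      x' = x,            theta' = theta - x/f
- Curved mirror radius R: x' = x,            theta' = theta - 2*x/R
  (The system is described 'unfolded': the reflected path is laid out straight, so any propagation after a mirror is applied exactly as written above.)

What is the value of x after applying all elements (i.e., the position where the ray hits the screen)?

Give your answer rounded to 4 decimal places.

Answer: -8.8026

Derivation:
Initial: x=-10.0000 theta=0.1000
After 1 (propagate distance d=31): x=-6.9000 theta=0.1000
After 2 (thin lens f=-33): x=-6.9000 theta=-6/55 (≈-0.1091)
After 3 (propagate distance d=31): x=-1131/110 (≈-10.2818) theta=-6/55 (≈-0.1091)
After 4 (thin lens f=55): x=-1131/110 (≈-10.2818) theta=471/6050 (≈0.0779)
After 5 (propagate distance d=19 (to screen)): x=-26628/3025 (≈-8.8026) theta=471/6050 (≈0.0779)
Rounded to 4 decimal places: x = -8.8026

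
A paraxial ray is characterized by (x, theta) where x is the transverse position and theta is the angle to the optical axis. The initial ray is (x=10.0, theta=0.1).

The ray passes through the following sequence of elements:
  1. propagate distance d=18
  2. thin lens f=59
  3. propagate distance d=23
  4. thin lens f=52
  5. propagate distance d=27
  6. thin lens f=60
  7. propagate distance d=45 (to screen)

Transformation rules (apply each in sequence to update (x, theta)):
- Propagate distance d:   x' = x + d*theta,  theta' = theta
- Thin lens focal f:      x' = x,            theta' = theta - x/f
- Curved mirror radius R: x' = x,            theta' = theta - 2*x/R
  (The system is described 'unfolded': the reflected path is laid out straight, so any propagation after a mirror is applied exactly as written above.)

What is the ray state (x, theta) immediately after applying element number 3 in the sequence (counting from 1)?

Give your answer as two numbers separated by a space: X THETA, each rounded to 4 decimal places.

Answer: 9.5000 -0.1000

Derivation:
Initial: x=10.0000 theta=0.1000
After 1 (propagate distance d=18): x=11.8000 theta=0.1000
After 2 (thin lens f=59): x=11.8000 theta=-0.1000
After 3 (propagate distance d=23): x=9.5000 theta=-0.1000
Rounded to 4 decimal places: x = 9.5000, theta = -0.1000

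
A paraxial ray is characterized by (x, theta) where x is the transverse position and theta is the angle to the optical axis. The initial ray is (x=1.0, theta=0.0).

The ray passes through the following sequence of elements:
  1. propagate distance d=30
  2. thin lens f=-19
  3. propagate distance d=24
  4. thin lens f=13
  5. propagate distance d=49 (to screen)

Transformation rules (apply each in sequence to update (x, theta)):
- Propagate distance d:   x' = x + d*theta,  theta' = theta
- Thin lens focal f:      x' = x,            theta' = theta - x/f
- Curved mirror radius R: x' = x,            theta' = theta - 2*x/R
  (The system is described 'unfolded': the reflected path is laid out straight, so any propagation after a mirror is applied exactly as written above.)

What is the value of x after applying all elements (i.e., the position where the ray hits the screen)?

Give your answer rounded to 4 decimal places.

Answer: -3.6883

Derivation:
Initial: x=1.0000 theta=0.0000
After 1 (propagate distance d=30): x=1.0000 theta=0.0000
After 2 (thin lens f=-19): x=1.0000 theta=1/19 (≈0.0526)
After 3 (propagate distance d=24): x=43/19 (≈2.2632) theta=1/19 (≈0.0526)
After 4 (thin lens f=13): x=43/19 (≈2.2632) theta=-30/247 (≈-0.1215)
After 5 (propagate distance d=49 (to screen)): x=-911/247 (≈-3.6883) theta=-30/247 (≈-0.1215)
Rounded to 4 decimal places: x = -3.6883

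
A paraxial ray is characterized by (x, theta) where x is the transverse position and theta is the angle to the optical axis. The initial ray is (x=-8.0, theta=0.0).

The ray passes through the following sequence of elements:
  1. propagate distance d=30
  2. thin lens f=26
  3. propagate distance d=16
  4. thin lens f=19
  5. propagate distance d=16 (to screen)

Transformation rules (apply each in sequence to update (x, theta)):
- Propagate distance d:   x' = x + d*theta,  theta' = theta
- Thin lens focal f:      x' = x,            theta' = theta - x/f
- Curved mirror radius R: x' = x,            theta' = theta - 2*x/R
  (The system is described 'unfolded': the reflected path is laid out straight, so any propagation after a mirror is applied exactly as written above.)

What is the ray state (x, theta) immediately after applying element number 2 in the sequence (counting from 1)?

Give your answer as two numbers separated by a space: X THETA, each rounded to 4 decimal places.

Initial: x=-8.0000 theta=0.0000
After 1 (propagate distance d=30): x=-8.0000 theta=0.0000
After 2 (thin lens f=26): x=-8.0000 theta=4/13 (≈0.3077)
Rounded to 4 decimal places: x = -8.0000, theta = 0.3077

Answer: -8.0000 0.3077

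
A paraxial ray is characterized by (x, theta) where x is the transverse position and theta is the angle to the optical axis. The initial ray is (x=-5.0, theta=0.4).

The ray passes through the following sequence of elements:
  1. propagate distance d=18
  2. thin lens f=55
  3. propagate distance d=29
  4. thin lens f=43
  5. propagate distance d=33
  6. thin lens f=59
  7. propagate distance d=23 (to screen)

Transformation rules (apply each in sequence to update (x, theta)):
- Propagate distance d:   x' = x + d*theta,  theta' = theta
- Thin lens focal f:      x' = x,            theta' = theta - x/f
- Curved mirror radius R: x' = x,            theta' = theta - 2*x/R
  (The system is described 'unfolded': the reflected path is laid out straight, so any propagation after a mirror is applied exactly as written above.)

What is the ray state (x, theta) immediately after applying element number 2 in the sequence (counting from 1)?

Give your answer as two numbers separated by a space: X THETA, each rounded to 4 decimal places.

Answer: 2.2000 0.3600

Derivation:
Initial: x=-5.0000 theta=0.4000
After 1 (propagate distance d=18): x=2.2000 theta=0.4000
After 2 (thin lens f=55): x=2.2000 theta=0.3600
Rounded to 4 decimal places: x = 2.2000, theta = 0.3600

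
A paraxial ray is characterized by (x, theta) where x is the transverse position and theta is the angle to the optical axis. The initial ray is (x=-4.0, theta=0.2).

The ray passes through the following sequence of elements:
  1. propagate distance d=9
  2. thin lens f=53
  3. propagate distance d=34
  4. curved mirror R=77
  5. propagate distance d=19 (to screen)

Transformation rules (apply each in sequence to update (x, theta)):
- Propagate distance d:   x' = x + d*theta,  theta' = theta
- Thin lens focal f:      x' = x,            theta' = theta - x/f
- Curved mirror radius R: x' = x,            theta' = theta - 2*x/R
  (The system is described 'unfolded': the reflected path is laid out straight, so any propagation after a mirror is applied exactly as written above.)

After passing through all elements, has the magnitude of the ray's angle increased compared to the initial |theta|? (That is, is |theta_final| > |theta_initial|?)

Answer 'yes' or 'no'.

Initial: x=-4.0000 theta=0.2000
After 1 (propagate distance d=9): x=-2.2000 theta=0.2000
After 2 (thin lens f=53): x=-2.2000 theta=64/265 (≈0.2415)
After 3 (propagate distance d=34): x=1593/265 (≈6.0113) theta=64/265 (≈0.2415)
After 4 (curved mirror R=77): x=1593/265 (≈6.0113) theta=1742/20405 (≈0.0854)
After 5 (propagate distance d=19 (to screen)): x=155759/20405 (≈7.6334) theta=1742/20405 (≈0.0854)
|theta_initial|=0.2000 |theta_final|=1742/20405 (≈0.0854) -> not increased

Answer: no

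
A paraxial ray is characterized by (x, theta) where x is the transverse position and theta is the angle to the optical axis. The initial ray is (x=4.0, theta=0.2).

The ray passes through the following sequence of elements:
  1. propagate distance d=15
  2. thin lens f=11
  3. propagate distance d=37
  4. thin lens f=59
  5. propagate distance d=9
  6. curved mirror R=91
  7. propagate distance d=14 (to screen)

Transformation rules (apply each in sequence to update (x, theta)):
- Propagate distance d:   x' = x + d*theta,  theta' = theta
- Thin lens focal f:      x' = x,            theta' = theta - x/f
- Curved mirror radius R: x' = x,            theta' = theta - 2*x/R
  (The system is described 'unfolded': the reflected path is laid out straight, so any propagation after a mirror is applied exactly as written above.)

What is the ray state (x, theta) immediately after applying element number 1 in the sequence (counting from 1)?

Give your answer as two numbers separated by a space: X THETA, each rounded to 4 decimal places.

Initial: x=4.0000 theta=0.2000
After 1 (propagate distance d=15): x=7.0000 theta=0.2000
Rounded to 4 decimal places: x = 7.0000, theta = 0.2000

Answer: 7.0000 0.2000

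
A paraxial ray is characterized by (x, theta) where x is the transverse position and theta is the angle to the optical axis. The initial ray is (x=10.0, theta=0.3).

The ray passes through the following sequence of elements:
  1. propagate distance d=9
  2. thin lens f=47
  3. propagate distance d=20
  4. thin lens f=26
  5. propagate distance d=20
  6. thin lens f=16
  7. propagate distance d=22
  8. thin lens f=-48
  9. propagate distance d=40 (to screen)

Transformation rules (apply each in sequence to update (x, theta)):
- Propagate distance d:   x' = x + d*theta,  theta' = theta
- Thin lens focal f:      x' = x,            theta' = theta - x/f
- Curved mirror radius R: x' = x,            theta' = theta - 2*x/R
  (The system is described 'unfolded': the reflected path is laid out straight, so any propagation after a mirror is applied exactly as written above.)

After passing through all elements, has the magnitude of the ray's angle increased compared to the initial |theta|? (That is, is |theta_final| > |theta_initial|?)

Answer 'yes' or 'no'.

Answer: yes

Derivation:
Initial: x=10.0000 theta=0.3000
After 1 (propagate distance d=9): x=12.7000 theta=0.3000
After 2 (thin lens f=47): x=12.7000 theta=7/235 (≈0.0298)
After 3 (propagate distance d=20): x=6249/470 (≈13.2957) theta=7/235 (≈0.0298)
After 4 (thin lens f=26): x=6249/470 (≈13.2957) theta=-1177/2444 (≈-0.4816)
After 5 (propagate distance d=20): x=22387/6110 (≈3.6640) theta=-1177/2444 (≈-0.4816)
After 6 (thin lens f=16): x=22387/6110 (≈3.6640) theta=-69467/97760 (≈-0.7106)
After 7 (propagate distance d=22): x=-585041/48880 (≈-11.9689) theta=-69467/97760 (≈-0.7106)
After 8 (thin lens f=-48): x=-585041/48880 (≈-11.9689) theta=-2252249/2346240 (≈-0.9599)
After 9 (propagate distance d=40 (to screen)): x=-14771491/293280 (≈-50.3665) theta=-2252249/2346240 (≈-0.9599)
|theta_initial|=0.3000 |theta_final|=2252249/2346240 (≈0.9599) -> increased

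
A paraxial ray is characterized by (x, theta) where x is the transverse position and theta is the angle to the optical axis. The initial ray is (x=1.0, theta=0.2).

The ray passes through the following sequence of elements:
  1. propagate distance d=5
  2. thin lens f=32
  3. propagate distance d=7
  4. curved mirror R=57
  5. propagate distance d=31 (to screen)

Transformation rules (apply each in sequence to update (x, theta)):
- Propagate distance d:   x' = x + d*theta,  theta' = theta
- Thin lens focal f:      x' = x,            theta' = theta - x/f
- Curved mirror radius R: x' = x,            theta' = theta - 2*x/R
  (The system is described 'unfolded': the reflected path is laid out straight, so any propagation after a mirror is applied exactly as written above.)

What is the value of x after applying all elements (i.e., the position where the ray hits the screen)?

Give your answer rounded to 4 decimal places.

Initial: x=1.0000 theta=0.2000
After 1 (propagate distance d=5): x=2.0000 theta=0.2000
After 2 (thin lens f=32): x=2.0000 theta=0.1375
After 3 (propagate distance d=7): x=2.9625 theta=0.1375
After 4 (curved mirror R=57): x=2.9625 theta=51/1520 (≈0.0336)
After 5 (propagate distance d=31 (to screen)): x=1521/380 (≈4.0026) theta=51/1520 (≈0.0336)
Rounded to 4 decimal places: x = 4.0026

Answer: 4.0026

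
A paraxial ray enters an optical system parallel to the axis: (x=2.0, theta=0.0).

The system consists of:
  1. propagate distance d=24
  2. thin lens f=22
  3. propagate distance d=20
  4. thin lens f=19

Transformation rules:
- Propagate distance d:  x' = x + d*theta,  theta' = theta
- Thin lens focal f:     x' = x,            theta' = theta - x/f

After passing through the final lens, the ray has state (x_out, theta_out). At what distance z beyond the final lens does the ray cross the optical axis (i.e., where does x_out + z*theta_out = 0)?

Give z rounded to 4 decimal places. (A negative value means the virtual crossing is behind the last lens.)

Initial: x=2.0000 theta=0.0000
After 1 (propagate distance d=24): x=2.0000 theta=0.0000
After 2 (thin lens f=22): x=2.0000 theta=-1/11 (≈-0.0909)
After 3 (propagate distance d=20): x=2/11 (≈0.1818) theta=-1/11 (≈-0.0909)
After 4 (thin lens f=19): x=2/11 (≈0.1818) theta=-21/209 (≈-0.1005)
z_focus = -x_out/theta_out = -(2/11)/(-21/209) = 38/21 ≈ 1.8095
Rounded to 4 decimal places: z = 1.8095

Answer: 1.8095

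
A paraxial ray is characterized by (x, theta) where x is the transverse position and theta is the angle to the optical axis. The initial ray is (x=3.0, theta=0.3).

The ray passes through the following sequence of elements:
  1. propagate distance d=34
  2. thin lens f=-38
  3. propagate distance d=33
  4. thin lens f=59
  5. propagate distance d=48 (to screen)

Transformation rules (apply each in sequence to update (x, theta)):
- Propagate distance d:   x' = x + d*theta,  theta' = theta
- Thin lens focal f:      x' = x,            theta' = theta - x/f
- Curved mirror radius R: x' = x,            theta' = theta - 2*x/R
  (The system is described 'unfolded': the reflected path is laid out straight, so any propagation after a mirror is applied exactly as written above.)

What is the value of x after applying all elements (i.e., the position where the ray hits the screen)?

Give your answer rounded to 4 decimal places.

Answer: 37.5177

Derivation:
Initial: x=3.0000 theta=0.3000
After 1 (propagate distance d=34): x=13.2000 theta=0.3000
After 2 (thin lens f=-38): x=13.2000 theta=123/190 (≈0.6474)
After 3 (propagate distance d=33): x=6567/190 (≈34.5632) theta=123/190 (≈0.6474)
After 4 (thin lens f=59): x=6567/190 (≈34.5632) theta=69/1121 (≈0.0616)
After 5 (propagate distance d=48 (to screen)): x=420573/11210 (≈37.5177) theta=69/1121 (≈0.0616)
Rounded to 4 decimal places: x = 37.5177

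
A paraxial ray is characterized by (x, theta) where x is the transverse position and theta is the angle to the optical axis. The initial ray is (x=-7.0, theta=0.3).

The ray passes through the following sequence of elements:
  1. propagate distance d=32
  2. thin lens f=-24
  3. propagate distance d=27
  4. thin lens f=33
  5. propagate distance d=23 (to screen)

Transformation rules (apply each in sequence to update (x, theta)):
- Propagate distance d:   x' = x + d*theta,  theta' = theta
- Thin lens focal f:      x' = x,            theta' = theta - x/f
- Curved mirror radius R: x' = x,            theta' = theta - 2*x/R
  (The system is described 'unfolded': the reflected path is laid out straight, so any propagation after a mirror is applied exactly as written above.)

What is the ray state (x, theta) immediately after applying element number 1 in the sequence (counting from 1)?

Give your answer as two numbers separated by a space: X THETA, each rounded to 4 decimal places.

Initial: x=-7.0000 theta=0.3000
After 1 (propagate distance d=32): x=2.6000 theta=0.3000
Rounded to 4 decimal places: x = 2.6000, theta = 0.3000

Answer: 2.6000 0.3000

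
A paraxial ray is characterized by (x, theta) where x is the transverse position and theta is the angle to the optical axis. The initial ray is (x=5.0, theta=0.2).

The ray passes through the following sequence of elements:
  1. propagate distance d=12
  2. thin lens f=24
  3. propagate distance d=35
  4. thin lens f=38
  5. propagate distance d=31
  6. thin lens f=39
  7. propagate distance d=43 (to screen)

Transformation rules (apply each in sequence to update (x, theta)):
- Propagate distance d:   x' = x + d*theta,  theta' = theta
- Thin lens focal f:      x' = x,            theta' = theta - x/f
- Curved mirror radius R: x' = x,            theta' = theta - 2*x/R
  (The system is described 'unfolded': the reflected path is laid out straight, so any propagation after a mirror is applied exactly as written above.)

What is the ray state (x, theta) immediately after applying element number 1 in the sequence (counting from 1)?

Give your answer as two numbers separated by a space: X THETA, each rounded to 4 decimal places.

Answer: 7.4000 0.2000

Derivation:
Initial: x=5.0000 theta=0.2000
After 1 (propagate distance d=12): x=7.4000 theta=0.2000
Rounded to 4 decimal places: x = 7.4000, theta = 0.2000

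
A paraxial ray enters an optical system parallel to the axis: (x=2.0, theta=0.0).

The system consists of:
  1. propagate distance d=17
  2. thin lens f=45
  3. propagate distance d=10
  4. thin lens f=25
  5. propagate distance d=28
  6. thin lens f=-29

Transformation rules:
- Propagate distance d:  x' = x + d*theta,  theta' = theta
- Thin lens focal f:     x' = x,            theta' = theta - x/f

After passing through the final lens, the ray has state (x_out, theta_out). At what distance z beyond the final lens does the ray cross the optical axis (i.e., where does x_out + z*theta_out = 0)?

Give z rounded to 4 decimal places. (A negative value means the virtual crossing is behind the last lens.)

Initial: x=2.0000 theta=0.0000
After 1 (propagate distance d=17): x=2.0000 theta=0.0000
After 2 (thin lens f=45): x=2.0000 theta=-2/45 (≈-0.0444)
After 3 (propagate distance d=10): x=14/9 (≈1.5556) theta=-2/45 (≈-0.0444)
After 4 (thin lens f=25): x=14/9 (≈1.5556) theta=-8/75 (≈-0.1067)
After 5 (propagate distance d=28): x=-322/225 (≈-1.4311) theta=-8/75 (≈-0.1067)
After 6 (thin lens f=-29): x=-322/225 (≈-1.4311) theta=-1018/6525 (≈-0.1560)
z_focus = -x_out/theta_out = -(-322/225)/(-1018/6525) = -4669/509 ≈ -9.1729
Rounded to 4 decimal places: z = -9.1729

Answer: -9.1729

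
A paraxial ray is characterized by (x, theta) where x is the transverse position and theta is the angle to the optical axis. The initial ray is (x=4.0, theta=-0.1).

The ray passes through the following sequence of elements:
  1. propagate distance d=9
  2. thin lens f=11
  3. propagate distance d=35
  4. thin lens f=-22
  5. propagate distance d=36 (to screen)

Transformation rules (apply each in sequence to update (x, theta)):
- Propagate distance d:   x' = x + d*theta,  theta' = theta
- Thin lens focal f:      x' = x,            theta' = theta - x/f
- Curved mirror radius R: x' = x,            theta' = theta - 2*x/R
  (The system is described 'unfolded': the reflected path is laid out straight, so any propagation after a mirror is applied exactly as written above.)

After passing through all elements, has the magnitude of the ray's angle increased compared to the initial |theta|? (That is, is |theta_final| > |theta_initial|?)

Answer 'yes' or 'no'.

Initial: x=4.0000 theta=-0.1000
After 1 (propagate distance d=9): x=3.1000 theta=-0.1000
After 2 (thin lens f=11): x=3.1000 theta=-21/55 (≈-0.3818)
After 3 (propagate distance d=35): x=-1129/110 (≈-10.2636) theta=-21/55 (≈-0.3818)
After 4 (thin lens f=-22): x=-1129/110 (≈-10.2636) theta=-2053/2420 (≈-0.8483)
After 5 (propagate distance d=36 (to screen)): x=-49373/1210 (≈-40.8041) theta=-2053/2420 (≈-0.8483)
|theta_initial|=0.1000 |theta_final|=2053/2420 (≈0.8483) -> increased

Answer: yes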